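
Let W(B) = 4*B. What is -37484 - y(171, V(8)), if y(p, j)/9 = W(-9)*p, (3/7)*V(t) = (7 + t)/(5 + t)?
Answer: 17920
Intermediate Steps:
V(t) = 7*(7 + t)/(3*(5 + t)) (V(t) = 7*((7 + t)/(5 + t))/3 = 7*(7 + t)/(3*(5 + t)))
y(p, j) = -324*p (y(p, j) = 9*((4*(-9))*p) = 9*(-36*p) = -324*p)
-37484 - y(171, V(8)) = -37484 - (-324)*171 = -37484 - 1*(-55404) = -37484 + 55404 = 17920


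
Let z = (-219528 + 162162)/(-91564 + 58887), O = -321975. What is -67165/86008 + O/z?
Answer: -50272736158555/274107496 ≈ -1.8341e+5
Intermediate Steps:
z = 57366/32677 (z = -57366/(-32677) = -57366*(-1/32677) = 57366/32677 ≈ 1.7555)
-67165/86008 + O/z = -67165/86008 - 321975/57366/32677 = -67165*1/86008 - 321975*32677/57366 = -67165/86008 - 1169019675/6374 = -50272736158555/274107496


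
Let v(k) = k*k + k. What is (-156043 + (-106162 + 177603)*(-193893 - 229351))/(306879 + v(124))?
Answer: -30237130647/322379 ≈ -93794.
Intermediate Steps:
v(k) = k + k**2 (v(k) = k**2 + k = k + k**2)
(-156043 + (-106162 + 177603)*(-193893 - 229351))/(306879 + v(124)) = (-156043 + (-106162 + 177603)*(-193893 - 229351))/(306879 + 124*(1 + 124)) = (-156043 + 71441*(-423244))/(306879 + 124*125) = (-156043 - 30236974604)/(306879 + 15500) = -30237130647/322379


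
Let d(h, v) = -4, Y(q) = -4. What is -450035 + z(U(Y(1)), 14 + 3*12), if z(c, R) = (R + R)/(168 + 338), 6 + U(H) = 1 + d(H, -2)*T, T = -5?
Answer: -113858805/253 ≈ -4.5004e+5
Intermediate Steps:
U(H) = 15 (U(H) = -6 + (1 - 4*(-5)) = -6 + (1 + 20) = -6 + 21 = 15)
z(c, R) = R/253 (z(c, R) = (2*R)/506 = (2*R)*(1/506) = R/253)
-450035 + z(U(Y(1)), 14 + 3*12) = -450035 + (14 + 3*12)/253 = -450035 + (14 + 36)/253 = -450035 + (1/253)*50 = -450035 + 50/253 = -113858805/253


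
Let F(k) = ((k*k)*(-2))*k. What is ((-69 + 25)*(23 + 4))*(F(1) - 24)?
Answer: 30888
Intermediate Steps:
F(k) = -2*k³ (F(k) = (k²*(-2))*k = (-2*k²)*k = -2*k³)
((-69 + 25)*(23 + 4))*(F(1) - 24) = ((-69 + 25)*(23 + 4))*(-2*1³ - 24) = (-44*27)*(-2*1 - 24) = -1188*(-2 - 24) = -1188*(-26) = 30888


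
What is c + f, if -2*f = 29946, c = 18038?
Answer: 3065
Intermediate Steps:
f = -14973 (f = -1/2*29946 = -14973)
c + f = 18038 - 14973 = 3065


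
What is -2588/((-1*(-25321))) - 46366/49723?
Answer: -1302716610/1259036083 ≈ -1.0347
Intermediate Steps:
-2588/((-1*(-25321))) - 46366/49723 = -2588/25321 - 46366*1/49723 = -2588*1/25321 - 46366/49723 = -2588/25321 - 46366/49723 = -1302716610/1259036083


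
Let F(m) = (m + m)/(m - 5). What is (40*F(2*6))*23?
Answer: 22080/7 ≈ 3154.3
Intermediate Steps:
F(m) = 2*m/(-5 + m) (F(m) = (2*m)/(-5 + m) = 2*m/(-5 + m))
(40*F(2*6))*23 = (40*(2*(2*6)/(-5 + 2*6)))*23 = (40*(2*12/(-5 + 12)))*23 = (40*(2*12/7))*23 = (40*(2*12*(⅐)))*23 = (40*(24/7))*23 = (960/7)*23 = 22080/7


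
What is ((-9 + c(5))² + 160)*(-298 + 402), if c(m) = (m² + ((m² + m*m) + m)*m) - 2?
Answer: 8702824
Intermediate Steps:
c(m) = -2 + m² + m*(m + 2*m²) (c(m) = (m² + ((m² + m²) + m)*m) - 2 = (m² + (2*m² + m)*m) - 2 = (m² + (m + 2*m²)*m) - 2 = (m² + m*(m + 2*m²)) - 2 = -2 + m² + m*(m + 2*m²))
((-9 + c(5))² + 160)*(-298 + 402) = ((-9 + (-2 + 2*5² + 2*5³))² + 160)*(-298 + 402) = ((-9 + (-2 + 2*25 + 2*125))² + 160)*104 = ((-9 + (-2 + 50 + 250))² + 160)*104 = ((-9 + 298)² + 160)*104 = (289² + 160)*104 = (83521 + 160)*104 = 83681*104 = 8702824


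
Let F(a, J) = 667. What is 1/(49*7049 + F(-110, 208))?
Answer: 1/346068 ≈ 2.8896e-6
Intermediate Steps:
1/(49*7049 + F(-110, 208)) = 1/(49*7049 + 667) = 1/(345401 + 667) = 1/346068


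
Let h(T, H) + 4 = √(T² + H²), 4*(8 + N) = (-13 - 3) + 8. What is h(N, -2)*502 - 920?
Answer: -2928 + 1004*√26 ≈ 2191.4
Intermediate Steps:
N = -10 (N = -8 + ((-13 - 3) + 8)/4 = -8 + (-16 + 8)/4 = -8 + (¼)*(-8) = -8 - 2 = -10)
h(T, H) = -4 + √(H² + T²) (h(T, H) = -4 + √(T² + H²) = -4 + √(H² + T²))
h(N, -2)*502 - 920 = (-4 + √((-2)² + (-10)²))*502 - 920 = (-4 + √(4 + 100))*502 - 920 = (-4 + √104)*502 - 920 = (-4 + 2*√26)*502 - 920 = (-2008 + 1004*√26) - 920 = -2928 + 1004*√26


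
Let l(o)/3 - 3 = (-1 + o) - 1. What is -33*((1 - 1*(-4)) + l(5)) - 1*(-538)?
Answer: -221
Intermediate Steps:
l(o) = 3 + 3*o (l(o) = 9 + 3*((-1 + o) - 1) = 9 + 3*(-2 + o) = 9 + (-6 + 3*o) = 3 + 3*o)
-33*((1 - 1*(-4)) + l(5)) - 1*(-538) = -33*((1 - 1*(-4)) + (3 + 3*5)) - 1*(-538) = -33*((1 + 4) + (3 + 15)) + 538 = -33*(5 + 18) + 538 = -33*23 + 538 = -759 + 538 = -221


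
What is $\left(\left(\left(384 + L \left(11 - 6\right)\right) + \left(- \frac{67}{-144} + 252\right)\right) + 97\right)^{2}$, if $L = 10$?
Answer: $\frac{12728126761}{20736} \approx 6.1382 \cdot 10^{5}$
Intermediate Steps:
$\left(\left(\left(384 + L \left(11 - 6\right)\right) + \left(- \frac{67}{-144} + 252\right)\right) + 97\right)^{2} = \left(\left(\left(384 + 10 \left(11 - 6\right)\right) + \left(- \frac{67}{-144} + 252\right)\right) + 97\right)^{2} = \left(\left(\left(384 + 10 \cdot 5\right) + \left(\left(-67\right) \left(- \frac{1}{144}\right) + 252\right)\right) + 97\right)^{2} = \left(\left(\left(384 + 50\right) + \left(\frac{67}{144} + 252\right)\right) + 97\right)^{2} = \left(\left(434 + \frac{36355}{144}\right) + 97\right)^{2} = \left(\frac{98851}{144} + 97\right)^{2} = \left(\frac{112819}{144}\right)^{2} = \frac{12728126761}{20736}$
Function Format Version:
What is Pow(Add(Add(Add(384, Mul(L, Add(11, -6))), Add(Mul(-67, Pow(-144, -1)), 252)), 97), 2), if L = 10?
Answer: Rational(12728126761, 20736) ≈ 6.1382e+5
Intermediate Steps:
Pow(Add(Add(Add(384, Mul(L, Add(11, -6))), Add(Mul(-67, Pow(-144, -1)), 252)), 97), 2) = Pow(Add(Add(Add(384, Mul(10, Add(11, -6))), Add(Mul(-67, Pow(-144, -1)), 252)), 97), 2) = Pow(Add(Add(Add(384, Mul(10, 5)), Add(Mul(-67, Rational(-1, 144)), 252)), 97), 2) = Pow(Add(Add(Add(384, 50), Add(Rational(67, 144), 252)), 97), 2) = Pow(Add(Add(434, Rational(36355, 144)), 97), 2) = Pow(Add(Rational(98851, 144), 97), 2) = Pow(Rational(112819, 144), 2) = Rational(12728126761, 20736)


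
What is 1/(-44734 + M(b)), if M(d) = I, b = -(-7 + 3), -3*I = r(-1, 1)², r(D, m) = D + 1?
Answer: -1/44734 ≈ -2.2354e-5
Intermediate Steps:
r(D, m) = 1 + D
I = 0 (I = -(1 - 1)²/3 = -⅓*0² = -⅓*0 = 0)
b = 4 (b = -1*(-4) = 4)
M(d) = 0
1/(-44734 + M(b)) = 1/(-44734 + 0) = 1/(-44734) = -1/44734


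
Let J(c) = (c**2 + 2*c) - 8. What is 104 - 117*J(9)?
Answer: -10543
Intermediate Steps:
J(c) = -8 + c**2 + 2*c
104 - 117*J(9) = 104 - 117*(-8 + 9**2 + 2*9) = 104 - 117*(-8 + 81 + 18) = 104 - 117*91 = 104 - 10647 = -10543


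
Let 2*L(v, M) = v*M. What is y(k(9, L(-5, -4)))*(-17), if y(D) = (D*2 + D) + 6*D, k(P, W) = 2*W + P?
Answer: -4437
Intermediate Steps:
L(v, M) = M*v/2 (L(v, M) = (v*M)/2 = (M*v)/2 = M*v/2)
k(P, W) = P + 2*W
y(D) = 9*D (y(D) = (2*D + D) + 6*D = 3*D + 6*D = 9*D)
y(k(9, L(-5, -4)))*(-17) = (9*(9 + 2*((½)*(-4)*(-5))))*(-17) = (9*(9 + 2*10))*(-17) = (9*(9 + 20))*(-17) = (9*29)*(-17) = 261*(-17) = -4437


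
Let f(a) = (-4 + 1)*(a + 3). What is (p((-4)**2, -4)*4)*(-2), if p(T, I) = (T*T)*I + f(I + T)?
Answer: 8552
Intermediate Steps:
f(a) = -9 - 3*a (f(a) = -3*(3 + a) = -9 - 3*a)
p(T, I) = -9 - 3*I - 3*T + I*T**2 (p(T, I) = (T*T)*I + (-9 - 3*(I + T)) = T**2*I + (-9 + (-3*I - 3*T)) = I*T**2 + (-9 - 3*I - 3*T) = -9 - 3*I - 3*T + I*T**2)
(p((-4)**2, -4)*4)*(-2) = ((-9 - 3*(-4) - 3*(-4)**2 - 4*((-4)**2)**2)*4)*(-2) = ((-9 + 12 - 3*16 - 4*16**2)*4)*(-2) = ((-9 + 12 - 48 - 4*256)*4)*(-2) = ((-9 + 12 - 48 - 1024)*4)*(-2) = -1069*4*(-2) = -4276*(-2) = 8552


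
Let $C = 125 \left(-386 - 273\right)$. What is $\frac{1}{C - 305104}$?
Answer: $- \frac{1}{387479} \approx -2.5808 \cdot 10^{-6}$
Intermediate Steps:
$C = -82375$ ($C = 125 \left(-659\right) = -82375$)
$\frac{1}{C - 305104} = \frac{1}{-82375 - 305104} = \frac{1}{-387479} = - \frac{1}{387479}$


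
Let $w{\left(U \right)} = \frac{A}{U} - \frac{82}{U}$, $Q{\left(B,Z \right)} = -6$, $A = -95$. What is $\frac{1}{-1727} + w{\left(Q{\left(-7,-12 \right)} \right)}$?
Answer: $\frac{101891}{3454} \approx 29.499$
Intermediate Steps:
$w{\left(U \right)} = - \frac{177}{U}$ ($w{\left(U \right)} = - \frac{95}{U} - \frac{82}{U} = - \frac{177}{U}$)
$\frac{1}{-1727} + w{\left(Q{\left(-7,-12 \right)} \right)} = \frac{1}{-1727} - \frac{177}{-6} = - \frac{1}{1727} - - \frac{59}{2} = - \frac{1}{1727} + \frac{59}{2} = \frac{101891}{3454}$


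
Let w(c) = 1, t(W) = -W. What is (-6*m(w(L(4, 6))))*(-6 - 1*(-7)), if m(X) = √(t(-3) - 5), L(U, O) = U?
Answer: -6*I*√2 ≈ -8.4853*I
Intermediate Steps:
m(X) = I*√2 (m(X) = √(-1*(-3) - 5) = √(3 - 5) = √(-2) = I*√2)
(-6*m(w(L(4, 6))))*(-6 - 1*(-7)) = (-6*I*√2)*(-6 - 1*(-7)) = (-6*I*√2)*(-6 + 7) = -6*I*√2*1 = -6*I*√2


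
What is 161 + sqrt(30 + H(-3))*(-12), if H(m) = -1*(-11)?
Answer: 161 - 12*sqrt(41) ≈ 84.162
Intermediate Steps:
H(m) = 11
161 + sqrt(30 + H(-3))*(-12) = 161 + sqrt(30 + 11)*(-12) = 161 + sqrt(41)*(-12) = 161 - 12*sqrt(41)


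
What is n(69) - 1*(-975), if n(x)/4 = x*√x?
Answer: 975 + 276*√69 ≈ 3267.6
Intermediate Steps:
n(x) = 4*x^(3/2) (n(x) = 4*(x*√x) = 4*x^(3/2))
n(69) - 1*(-975) = 4*69^(3/2) - 1*(-975) = 4*(69*√69) + 975 = 276*√69 + 975 = 975 + 276*√69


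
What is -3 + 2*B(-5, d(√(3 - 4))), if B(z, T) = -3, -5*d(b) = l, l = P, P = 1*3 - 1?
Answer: -9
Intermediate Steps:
P = 2 (P = 3 - 1 = 2)
l = 2
d(b) = -⅖ (d(b) = -⅕*2 = -⅖)
-3 + 2*B(-5, d(√(3 - 4))) = -3 + 2*(-3) = -3 - 6 = -9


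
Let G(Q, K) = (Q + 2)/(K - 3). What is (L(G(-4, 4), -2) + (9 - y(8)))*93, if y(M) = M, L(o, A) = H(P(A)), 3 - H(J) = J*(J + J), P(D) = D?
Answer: -372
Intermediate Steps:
G(Q, K) = (2 + Q)/(-3 + K)
H(J) = 3 - 2*J**2 (H(J) = 3 - J*(J + J) = 3 - J*2*J = 3 - 2*J**2)
L(o, A) = 3 - 2*A**2
(L(G(-4, 4), -2) + (9 - y(8)))*93 = ((3 - 2*(-2)**2) + (9 - 1*8))*93 = ((3 - 2*4) + (9 - 8))*93 = ((3 - 8) + 1)*93 = (-5 + 1)*93 = -4*93 = -372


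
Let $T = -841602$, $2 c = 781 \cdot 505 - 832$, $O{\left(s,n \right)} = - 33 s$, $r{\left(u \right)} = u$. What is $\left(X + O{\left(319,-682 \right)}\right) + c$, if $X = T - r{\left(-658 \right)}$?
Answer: $- \frac{1309369}{2} \approx -6.5468 \cdot 10^{5}$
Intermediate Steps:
$c = \frac{393573}{2}$ ($c = \frac{781 \cdot 505 - 832}{2} = \frac{394405 - 832}{2} = \frac{1}{2} \cdot 393573 = \frac{393573}{2} \approx 1.9679 \cdot 10^{5}$)
$X = -840944$ ($X = -841602 - -658 = -841602 + 658 = -840944$)
$\left(X + O{\left(319,-682 \right)}\right) + c = \left(-840944 - 10527\right) + \frac{393573}{2} = -851471 + \frac{393573}{2} = - \frac{1309369}{2}$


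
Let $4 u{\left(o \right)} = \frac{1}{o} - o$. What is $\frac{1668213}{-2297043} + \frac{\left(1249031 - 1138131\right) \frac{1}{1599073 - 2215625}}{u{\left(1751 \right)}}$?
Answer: $- \frac{125068238704081}{172309985447880} \approx -0.72583$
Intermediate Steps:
$u{\left(o \right)} = - \frac{o}{4} + \frac{1}{4 o}$ ($u{\left(o \right)} = \frac{\frac{1}{o} - o}{4} = - \frac{o}{4} + \frac{1}{4 o}$)
$\frac{1668213}{-2297043} + \frac{\left(1249031 - 1138131\right) \frac{1}{1599073 - 2215625}}{u{\left(1751 \right)}} = \frac{1668213}{-2297043} + \frac{\left(1249031 - 1138131\right) \frac{1}{1599073 - 2215625}}{\frac{1}{4} \cdot \frac{1}{1751} \left(1 - 1751^{2}\right)} = 1668213 \left(- \frac{1}{2297043}\right) + \frac{110900 \frac{1}{-616552}}{\frac{1}{4} \cdot \frac{1}{1751} \left(1 - 3066001\right)} = - \frac{185357}{255227} + \frac{110900 \left(- \frac{1}{616552}\right)}{\frac{1}{4} \cdot \frac{1}{1751} \left(1 - 3066001\right)} = - \frac{185357}{255227} - \frac{27725}{154138 \cdot \frac{1}{4} \cdot \frac{1}{1751} \left(-3066000\right)} = - \frac{185357}{255227} - \frac{27725}{154138 \left(- \frac{766500}{1751}\right)} = - \frac{185357}{255227} - - \frac{1941859}{4725871080} = - \frac{185357}{255227} + \frac{1941859}{4725871080} = - \frac{125068238704081}{172309985447880}$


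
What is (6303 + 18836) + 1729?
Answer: 26868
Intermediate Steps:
(6303 + 18836) + 1729 = 25139 + 1729 = 26868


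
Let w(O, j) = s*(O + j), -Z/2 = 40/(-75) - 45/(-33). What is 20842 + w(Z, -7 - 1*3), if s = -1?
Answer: 3440854/165 ≈ 20854.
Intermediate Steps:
Z = -274/165 (Z = -2*(40/(-75) - 45/(-33)) = -2*(40*(-1/75) - 45*(-1/33)) = -2*(-8/15 + 15/11) = -2*137/165 = -274/165 ≈ -1.6606)
w(O, j) = -O - j (w(O, j) = -(O + j) = -O - j)
20842 + w(Z, -7 - 1*3) = 20842 + (-1*(-274/165) - (-7 - 1*3)) = 20842 + (274/165 - (-7 - 3)) = 20842 + (274/165 - 1*(-10)) = 20842 + (274/165 + 10) = 20842 + 1924/165 = 3440854/165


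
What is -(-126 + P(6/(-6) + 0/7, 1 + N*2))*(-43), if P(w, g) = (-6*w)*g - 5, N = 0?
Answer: -5375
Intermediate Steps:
P(w, g) = -5 - 6*g*w (P(w, g) = -6*g*w - 5 = -5 - 6*g*w)
-(-126 + P(6/(-6) + 0/7, 1 + N*2))*(-43) = -(-126 + (-5 - 6*(1 + 0*2)*(6/(-6) + 0/7)))*(-43) = -(-126 + (-5 - 6*(1 + 0)*(6*(-1/6) + 0*(1/7))))*(-43) = -(-126 + (-5 - 6*1*(-1 + 0)))*(-43) = -(-126 + (-5 - 6*1*(-1)))*(-43) = -(-126 + (-5 + 6))*(-43) = -(-126 + 1)*(-43) = -(-125)*(-43) = -1*5375 = -5375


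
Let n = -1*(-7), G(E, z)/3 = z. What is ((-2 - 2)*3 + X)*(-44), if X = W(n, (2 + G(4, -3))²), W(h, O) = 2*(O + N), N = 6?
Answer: -4312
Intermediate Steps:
G(E, z) = 3*z
n = 7
W(h, O) = 12 + 2*O (W(h, O) = 2*(O + 6) = 2*(6 + O) = 12 + 2*O)
X = 110 (X = 12 + 2*(2 + 3*(-3))² = 12 + 2*(2 - 9)² = 12 + 2*(-7)² = 12 + 2*49 = 12 + 98 = 110)
((-2 - 2)*3 + X)*(-44) = ((-2 - 2)*3 + 110)*(-44) = (-4*3 + 110)*(-44) = (-12 + 110)*(-44) = 98*(-44) = -4312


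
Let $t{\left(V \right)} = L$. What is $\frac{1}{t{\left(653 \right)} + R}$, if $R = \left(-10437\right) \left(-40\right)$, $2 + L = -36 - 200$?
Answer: $\frac{1}{417242} \approx 2.3967 \cdot 10^{-6}$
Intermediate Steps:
$L = -238$ ($L = -2 - 236 = -238$)
$t{\left(V \right)} = -238$
$R = 417480$
$\frac{1}{t{\left(653 \right)} + R} = \frac{1}{-238 + 417480} = \frac{1}{417242}$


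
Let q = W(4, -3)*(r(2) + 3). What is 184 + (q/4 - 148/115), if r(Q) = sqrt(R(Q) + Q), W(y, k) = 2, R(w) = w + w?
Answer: 42369/230 + sqrt(6)/2 ≈ 185.44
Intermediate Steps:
R(w) = 2*w
r(Q) = sqrt(3)*sqrt(Q) (r(Q) = sqrt(2*Q + Q) = sqrt(3*Q) = sqrt(3)*sqrt(Q))
q = 6 + 2*sqrt(6) (q = 2*(sqrt(3)*sqrt(2) + 3) = 2*(sqrt(6) + 3) = 2*(3 + sqrt(6)) = 6 + 2*sqrt(6) ≈ 10.899)
184 + (q/4 - 148/115) = 184 + ((6 + 2*sqrt(6))/4 - 148/115) = 184 + ((6 + 2*sqrt(6))*(1/4) - 148*1/115) = 184 + ((3/2 + sqrt(6)/2) - 148/115) = 184 + (49/230 + sqrt(6)/2) = 42369/230 + sqrt(6)/2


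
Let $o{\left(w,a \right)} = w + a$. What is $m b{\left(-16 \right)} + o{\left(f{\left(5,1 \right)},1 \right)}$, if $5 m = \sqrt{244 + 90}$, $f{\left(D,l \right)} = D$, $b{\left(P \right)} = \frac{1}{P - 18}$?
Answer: $6 - \frac{\sqrt{334}}{170} \approx 5.8925$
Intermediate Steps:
$b{\left(P \right)} = \frac{1}{-18 + P}$
$o{\left(w,a \right)} = a + w$
$m = \frac{\sqrt{334}}{5}$ ($m = \frac{\sqrt{244 + 90}}{5} = \frac{\sqrt{334}}{5} \approx 3.6551$)
$m b{\left(-16 \right)} + o{\left(f{\left(5,1 \right)},1 \right)} = \frac{\frac{1}{5} \sqrt{334}}{-18 - 16} + \left(1 + 5\right) = \frac{\frac{1}{5} \sqrt{334}}{-34} + 6 = \frac{\sqrt{334}}{5} \left(- \frac{1}{34}\right) + 6 = - \frac{\sqrt{334}}{170} + 6 = 6 - \frac{\sqrt{334}}{170}$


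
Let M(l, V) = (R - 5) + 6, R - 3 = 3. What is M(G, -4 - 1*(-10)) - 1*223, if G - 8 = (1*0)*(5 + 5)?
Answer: -216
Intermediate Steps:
R = 6 (R = 3 + 3 = 6)
G = 8 (G = 8 + (1*0)*(5 + 5) = 8 + 0*10 = 8 + 0 = 8)
M(l, V) = 7 (M(l, V) = (6 - 5) + 6 = 1 + 6 = 7)
M(G, -4 - 1*(-10)) - 1*223 = 7 - 1*223 = 7 - 223 = -216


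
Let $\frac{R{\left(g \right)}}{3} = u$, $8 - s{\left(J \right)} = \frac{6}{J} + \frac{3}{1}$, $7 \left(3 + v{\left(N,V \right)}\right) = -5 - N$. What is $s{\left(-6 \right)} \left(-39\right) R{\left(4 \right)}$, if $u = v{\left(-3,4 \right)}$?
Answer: $\frac{16146}{7} \approx 2306.6$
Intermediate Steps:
$v{\left(N,V \right)} = - \frac{26}{7} - \frac{N}{7}$ ($v{\left(N,V \right)} = -3 + \frac{-5 - N}{7} = -3 - \left(\frac{5}{7} + \frac{N}{7}\right) = - \frac{26}{7} - \frac{N}{7}$)
$s{\left(J \right)} = 5 - \frac{6}{J}$ ($s{\left(J \right)} = 8 - \left(\frac{6}{J} + \frac{3}{1}\right) = 8 - \left(\frac{6}{J} + 3 \cdot 1\right) = 8 - \left(\frac{6}{J} + 3\right) = 8 - \left(3 + \frac{6}{J}\right) = 5 - \frac{6}{J}$)
$u = - \frac{23}{7}$ ($u = - \frac{26}{7} - - \frac{3}{7} = - \frac{26}{7} + \frac{3}{7} = - \frac{23}{7} \approx -3.2857$)
$R{\left(g \right)} = - \frac{69}{7}$ ($R{\left(g \right)} = 3 \left(- \frac{23}{7}\right) = - \frac{69}{7}$)
$s{\left(-6 \right)} \left(-39\right) R{\left(4 \right)} = \left(5 - \frac{6}{-6}\right) \left(-39\right) \left(- \frac{69}{7}\right) = \left(5 - -1\right) \left(-39\right) \left(- \frac{69}{7}\right) = \left(5 + 1\right) \left(-39\right) \left(- \frac{69}{7}\right) = 6 \left(-39\right) \left(- \frac{69}{7}\right) = \left(-234\right) \left(- \frac{69}{7}\right) = \frac{16146}{7}$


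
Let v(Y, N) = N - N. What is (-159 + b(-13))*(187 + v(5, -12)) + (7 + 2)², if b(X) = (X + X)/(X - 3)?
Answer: -234785/8 ≈ -29348.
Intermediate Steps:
v(Y, N) = 0
b(X) = 2*X/(-3 + X) (b(X) = (2*X)/(-3 + X) = 2*X/(-3 + X))
(-159 + b(-13))*(187 + v(5, -12)) + (7 + 2)² = (-159 + 2*(-13)/(-3 - 13))*(187 + 0) + (7 + 2)² = (-159 + 2*(-13)/(-16))*187 + 9² = (-159 + 2*(-13)*(-1/16))*187 + 81 = (-159 + 13/8)*187 + 81 = -1259/8*187 + 81 = -235433/8 + 81 = -234785/8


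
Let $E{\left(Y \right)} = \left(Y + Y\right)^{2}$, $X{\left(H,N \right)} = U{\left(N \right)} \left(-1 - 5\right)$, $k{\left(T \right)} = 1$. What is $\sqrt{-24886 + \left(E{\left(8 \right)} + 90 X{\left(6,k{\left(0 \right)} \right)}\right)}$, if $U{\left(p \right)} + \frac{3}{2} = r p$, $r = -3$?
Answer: $10 i \sqrt{222} \approx 149.0 i$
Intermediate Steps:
$U{\left(p \right)} = - \frac{3}{2} - 3 p$
$X{\left(H,N \right)} = 9 + 18 N$ ($X{\left(H,N \right)} = \left(- \frac{3}{2} - 3 N\right) \left(-1 - 5\right) = \left(- \frac{3}{2} - 3 N\right) \left(-6\right) = 9 + 18 N$)
$E{\left(Y \right)} = 4 Y^{2}$ ($E{\left(Y \right)} = \left(2 Y\right)^{2} = 4 Y^{2}$)
$\sqrt{-24886 + \left(E{\left(8 \right)} + 90 X{\left(6,k{\left(0 \right)} \right)}\right)} = \sqrt{-24886 + \left(4 \cdot 8^{2} + 90 \left(9 + 18 \cdot 1\right)\right)} = \sqrt{-24886 + \left(4 \cdot 64 + 90 \left(9 + 18\right)\right)} = \sqrt{-24886 + \left(256 + 90 \cdot 27\right)} = \sqrt{-24886 + \left(256 + 2430\right)} = \sqrt{-24886 + 2686} = \sqrt{-22200} = 10 i \sqrt{222}$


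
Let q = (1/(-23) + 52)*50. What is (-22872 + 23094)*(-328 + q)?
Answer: 11589732/23 ≈ 5.0390e+5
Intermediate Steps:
q = 59750/23 (q = (-1/23 + 52)*50 = (1195/23)*50 = 59750/23 ≈ 2597.8)
(-22872 + 23094)*(-328 + q) = (-22872 + 23094)*(-328 + 59750/23) = 222*(52206/23) = 11589732/23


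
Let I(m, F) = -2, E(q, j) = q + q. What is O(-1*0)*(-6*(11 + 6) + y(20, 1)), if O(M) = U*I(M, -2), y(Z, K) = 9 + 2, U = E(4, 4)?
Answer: 1456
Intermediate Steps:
E(q, j) = 2*q
U = 8 (U = 2*4 = 8)
y(Z, K) = 11
O(M) = -16 (O(M) = 8*(-2) = -16)
O(-1*0)*(-6*(11 + 6) + y(20, 1)) = -16*(-6*(11 + 6) + 11) = -16*(-6*17 + 11) = -16*(-102 + 11) = -16*(-91) = 1456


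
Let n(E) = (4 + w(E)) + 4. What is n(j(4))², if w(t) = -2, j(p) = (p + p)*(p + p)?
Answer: 36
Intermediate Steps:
j(p) = 4*p² (j(p) = (2*p)*(2*p) = 4*p²)
n(E) = 6 (n(E) = (4 - 2) + 4 = 2 + 4 = 6)
n(j(4))² = 6² = 36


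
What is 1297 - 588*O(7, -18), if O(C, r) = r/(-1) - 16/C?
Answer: -7943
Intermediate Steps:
O(C, r) = -r - 16/C (O(C, r) = r*(-1) - 16/C = -r - 16/C)
1297 - 588*O(7, -18) = 1297 - 588*(-1*(-18) - 16/7) = 1297 - 588*(18 - 16*⅐) = 1297 - 588*(18 - 16/7) = 1297 - 588*110/7 = 1297 - 9240 = -7943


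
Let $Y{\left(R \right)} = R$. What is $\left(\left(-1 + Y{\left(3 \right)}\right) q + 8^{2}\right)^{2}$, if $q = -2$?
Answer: $3600$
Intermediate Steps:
$\left(\left(-1 + Y{\left(3 \right)}\right) q + 8^{2}\right)^{2} = \left(\left(-1 + 3\right) \left(-2\right) + 8^{2}\right)^{2} = \left(2 \left(-2\right) + 64\right)^{2} = \left(-4 + 64\right)^{2} = 60^{2} = 3600$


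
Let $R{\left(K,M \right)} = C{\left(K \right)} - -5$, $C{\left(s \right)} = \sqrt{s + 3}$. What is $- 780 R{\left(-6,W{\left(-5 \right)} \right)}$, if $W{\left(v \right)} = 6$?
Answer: $-3900 - 780 i \sqrt{3} \approx -3900.0 - 1351.0 i$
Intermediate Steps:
$C{\left(s \right)} = \sqrt{3 + s}$
$R{\left(K,M \right)} = 5 + \sqrt{3 + K}$ ($R{\left(K,M \right)} = \sqrt{3 + K} - -5 = \sqrt{3 + K} + 5 = 5 + \sqrt{3 + K}$)
$- 780 R{\left(-6,W{\left(-5 \right)} \right)} = - 780 \left(5 + \sqrt{3 - 6}\right) = - 780 \left(5 + \sqrt{-3}\right) = - 780 \left(5 + i \sqrt{3}\right) = -3900 - 780 i \sqrt{3}$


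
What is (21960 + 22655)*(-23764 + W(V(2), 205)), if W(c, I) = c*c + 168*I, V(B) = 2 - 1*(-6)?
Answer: 479165100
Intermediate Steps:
V(B) = 8 (V(B) = 2 + 6 = 8)
W(c, I) = c**2 + 168*I
(21960 + 22655)*(-23764 + W(V(2), 205)) = (21960 + 22655)*(-23764 + (8**2 + 168*205)) = 44615*(-23764 + (64 + 34440)) = 44615*(-23764 + 34504) = 44615*10740 = 479165100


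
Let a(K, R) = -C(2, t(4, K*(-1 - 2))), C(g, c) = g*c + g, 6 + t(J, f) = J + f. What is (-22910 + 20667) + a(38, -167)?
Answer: -2013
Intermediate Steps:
t(J, f) = -6 + J + f (t(J, f) = -6 + (J + f) = -6 + J + f)
C(g, c) = g + c*g (C(g, c) = c*g + g = g + c*g)
a(K, R) = 2 + 6*K (a(K, R) = -2*(1 + (-6 + 4 + K*(-1 - 2))) = -2*(1 + (-6 + 4 + K*(-3))) = -2*(1 + (-6 + 4 - 3*K)) = -2*(1 + (-2 - 3*K)) = -2*(-1 - 3*K) = -(-2 - 6*K) = 2 + 6*K)
(-22910 + 20667) + a(38, -167) = (-22910 + 20667) + (2 + 6*38) = -2243 + (2 + 228) = -2243 + 230 = -2013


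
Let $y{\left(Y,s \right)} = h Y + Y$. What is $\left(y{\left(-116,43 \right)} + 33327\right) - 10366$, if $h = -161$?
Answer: $41521$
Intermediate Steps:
$y{\left(Y,s \right)} = - 160 Y$ ($y{\left(Y,s \right)} = - 161 Y + Y = - 160 Y$)
$\left(y{\left(-116,43 \right)} + 33327\right) - 10366 = \left(\left(-160\right) \left(-116\right) + 33327\right) - 10366 = \left(18560 + 33327\right) - 10366 = 51887 - 10366 = 41521$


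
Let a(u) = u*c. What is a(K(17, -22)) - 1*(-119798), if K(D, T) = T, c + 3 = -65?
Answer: 121294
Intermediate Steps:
c = -68 (c = -3 - 65 = -68)
a(u) = -68*u (a(u) = u*(-68) = -68*u)
a(K(17, -22)) - 1*(-119798) = -68*(-22) - 1*(-119798) = 1496 + 119798 = 121294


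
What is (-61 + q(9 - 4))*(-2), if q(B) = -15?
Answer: 152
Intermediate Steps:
(-61 + q(9 - 4))*(-2) = (-61 - 15)*(-2) = -76*(-2) = 152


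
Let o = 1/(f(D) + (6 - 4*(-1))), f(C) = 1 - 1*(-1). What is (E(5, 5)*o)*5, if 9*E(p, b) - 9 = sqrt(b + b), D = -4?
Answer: 5/12 + 5*sqrt(10)/108 ≈ 0.56307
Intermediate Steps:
E(p, b) = 1 + sqrt(2)*sqrt(b)/9 (E(p, b) = 1 + sqrt(b + b)/9 = 1 + sqrt(2*b)/9 = 1 + (sqrt(2)*sqrt(b))/9 = 1 + sqrt(2)*sqrt(b)/9)
f(C) = 2 (f(C) = 1 + 1 = 2)
o = 1/12 (o = 1/(2 + (6 - 4*(-1))) = 1/(2 + (6 + 4)) = 1/(2 + 10) = 1/12 ≈ 0.083333)
(E(5, 5)*o)*5 = ((1 + sqrt(2)*sqrt(5)/9)*(1/12))*5 = ((1 + sqrt(10)/9)*(1/12))*5 = (1/12 + sqrt(10)/108)*5 = 5/12 + 5*sqrt(10)/108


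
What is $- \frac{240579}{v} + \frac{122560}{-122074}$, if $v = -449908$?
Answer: $- \frac{12886141817}{27461034596} \approx -0.46925$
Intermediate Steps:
$- \frac{240579}{v} + \frac{122560}{-122074} = - \frac{240579}{-449908} + \frac{122560}{-122074} = \left(-240579\right) \left(- \frac{1}{449908}\right) + 122560 \left(- \frac{1}{122074}\right) = \frac{240579}{449908} - \frac{61280}{61037} = - \frac{12886141817}{27461034596}$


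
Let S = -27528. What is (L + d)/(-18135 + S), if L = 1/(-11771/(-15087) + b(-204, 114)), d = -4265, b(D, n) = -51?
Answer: 3231460577/34597302558 ≈ 0.093402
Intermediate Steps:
L = -15087/757666 (L = 1/(-11771/(-15087) - 51) = 1/(-11771*(-1/15087) - 51) = 1/(11771/15087 - 51) = 1/(-757666/15087) = -15087/757666 ≈ -0.019912)
(L + d)/(-18135 + S) = (-15087/757666 - 4265)/(-18135 - 27528) = -3231460577/757666/(-45663) = -3231460577/757666*(-1/45663) = 3231460577/34597302558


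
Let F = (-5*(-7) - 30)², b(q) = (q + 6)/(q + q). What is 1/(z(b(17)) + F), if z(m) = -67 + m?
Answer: -34/1405 ≈ -0.024199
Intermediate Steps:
b(q) = (6 + q)/(2*q) (b(q) = (6 + q)/((2*q)) = (6 + q)*(1/(2*q)) = (6 + q)/(2*q))
F = 25 (F = (35 - 30)² = 5² = 25)
1/(z(b(17)) + F) = 1/((-67 + (½)*(6 + 17)/17) + 25) = 1/((-67 + (½)*(1/17)*23) + 25) = 1/((-67 + 23/34) + 25) = 1/(-2255/34 + 25) = 1/(-1405/34) = -34/1405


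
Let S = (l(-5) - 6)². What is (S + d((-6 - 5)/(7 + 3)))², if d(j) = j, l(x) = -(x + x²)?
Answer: 45549001/100 ≈ 4.5549e+5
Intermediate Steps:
l(x) = -x - x²
S = 676 (S = (-1*(-5)*(1 - 5) - 6)² = (-1*(-5)*(-4) - 6)² = (-20 - 6)² = (-26)² = 676)
(S + d((-6 - 5)/(7 + 3)))² = (676 + (-6 - 5)/(7 + 3))² = (676 - 11/10)² = (6749/10)² = 45549001/100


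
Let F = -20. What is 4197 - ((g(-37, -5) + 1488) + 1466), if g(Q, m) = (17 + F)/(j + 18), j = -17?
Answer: 1246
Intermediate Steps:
g(Q, m) = -3 (g(Q, m) = (17 - 20)/(-17 + 18) = -3/1 = -3*1 = -3)
4197 - ((g(-37, -5) + 1488) + 1466) = 4197 - ((-3 + 1488) + 1466) = 4197 - (1485 + 1466) = 4197 - 1*2951 = 4197 - 2951 = 1246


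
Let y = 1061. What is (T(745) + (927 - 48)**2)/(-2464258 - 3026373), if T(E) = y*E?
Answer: -1563086/5490631 ≈ -0.28468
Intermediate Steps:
T(E) = 1061*E
(T(745) + (927 - 48)**2)/(-2464258 - 3026373) = (1061*745 + (927 - 48)**2)/(-2464258 - 3026373) = (790445 + 879**2)/(-5490631) = (790445 + 772641)*(-1/5490631) = 1563086*(-1/5490631) = -1563086/5490631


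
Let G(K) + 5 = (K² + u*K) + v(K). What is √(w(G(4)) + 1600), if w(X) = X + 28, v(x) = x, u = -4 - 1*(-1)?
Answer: √1631 ≈ 40.386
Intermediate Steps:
u = -3 (u = -4 + 1 = -3)
G(K) = -5 + K² - 2*K (G(K) = -5 + ((K² - 3*K) + K) = -5 + (K² - 2*K) = -5 + K² - 2*K)
w(X) = 28 + X
√(w(G(4)) + 1600) = √((28 + (-5 + 4² - 2*4)) + 1600) = √((28 + (-5 + 16 - 8)) + 1600) = √((28 + 3) + 1600) = √(31 + 1600) = √1631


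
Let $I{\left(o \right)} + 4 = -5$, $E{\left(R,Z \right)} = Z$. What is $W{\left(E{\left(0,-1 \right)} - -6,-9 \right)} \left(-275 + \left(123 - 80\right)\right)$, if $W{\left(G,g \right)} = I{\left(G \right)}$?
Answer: $2088$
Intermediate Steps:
$I{\left(o \right)} = -9$ ($I{\left(o \right)} = -4 - 5 = -9$)
$W{\left(G,g \right)} = -9$
$W{\left(E{\left(0,-1 \right)} - -6,-9 \right)} \left(-275 + \left(123 - 80\right)\right) = - 9 \left(-275 + \left(123 - 80\right)\right) = - 9 \left(-275 + 43\right) = \left(-9\right) \left(-232\right) = 2088$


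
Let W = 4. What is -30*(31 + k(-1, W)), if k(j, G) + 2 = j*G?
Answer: -750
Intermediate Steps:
k(j, G) = -2 + G*j (k(j, G) = -2 + j*G = -2 + G*j)
-30*(31 + k(-1, W)) = -30*(31 + (-2 + 4*(-1))) = -30*(31 + (-2 - 4)) = -30*(31 - 6) = -30*25 = -750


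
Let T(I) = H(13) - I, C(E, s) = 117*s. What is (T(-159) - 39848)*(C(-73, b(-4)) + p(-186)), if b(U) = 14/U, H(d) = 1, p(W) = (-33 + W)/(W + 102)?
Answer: 113041346/7 ≈ 1.6149e+7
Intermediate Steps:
p(W) = (-33 + W)/(102 + W)
T(I) = 1 - I
(T(-159) - 39848)*(C(-73, b(-4)) + p(-186)) = ((1 - 1*(-159)) - 39848)*(117*(14/(-4)) + (-33 - 186)/(102 - 186)) = ((1 + 159) - 39848)*(117*(14*(-1/4)) - 219/(-84)) = (160 - 39848)*(117*(-7/2) - 1/84*(-219)) = -39688*(-819/2 + 73/28) = -39688*(-11393/28) = 113041346/7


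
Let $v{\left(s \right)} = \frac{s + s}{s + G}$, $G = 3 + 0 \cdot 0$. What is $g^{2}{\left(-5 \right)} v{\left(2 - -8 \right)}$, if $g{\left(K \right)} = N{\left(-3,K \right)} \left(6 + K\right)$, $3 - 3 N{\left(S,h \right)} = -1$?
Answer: $\frac{320}{117} \approx 2.735$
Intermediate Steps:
$N{\left(S,h \right)} = \frac{4}{3}$ ($N{\left(S,h \right)} = 1 - - \frac{1}{3} = 1 + \frac{1}{3} = \frac{4}{3}$)
$G = 3$ ($G = 3 + 0 = 3$)
$g{\left(K \right)} = 8 + \frac{4 K}{3}$ ($g{\left(K \right)} = \frac{4 \left(6 + K\right)}{3} = 8 + \frac{4 K}{3}$)
$v{\left(s \right)} = \frac{2 s}{3 + s}$ ($v{\left(s \right)} = \frac{s + s}{s + 3} = \frac{2 s}{3 + s}$)
$g^{2}{\left(-5 \right)} v{\left(2 - -8 \right)} = \left(8 + \frac{4}{3} \left(-5\right)\right)^{2} \frac{2 \left(2 - -8\right)}{3 + \left(2 - -8\right)} = \left(8 - \frac{20}{3}\right)^{2} \frac{2 \left(2 + 8\right)}{3 + \left(2 + 8\right)} = \left(\frac{4}{3}\right)^{2} \cdot 2 \cdot 10 \frac{1}{3 + 10} = \frac{16 \cdot 2 \cdot 10 \cdot \frac{1}{13}}{9} = \frac{16}{9} \cdot \frac{20}{13} = \frac{320}{117}$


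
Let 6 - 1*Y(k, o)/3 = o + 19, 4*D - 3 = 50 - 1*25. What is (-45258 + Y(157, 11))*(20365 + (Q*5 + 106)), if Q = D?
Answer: -929536980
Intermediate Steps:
D = 7 (D = ¾ + (50 - 1*25)/4 = ¾ + (50 - 25)/4 = ¾ + (¼)*25 = ¾ + 25/4 = 7)
Q = 7
Y(k, o) = -39 - 3*o (Y(k, o) = 18 - 3*(o + 19) = 18 - 3*(19 + o) = 18 + (-57 - 3*o) = -39 - 3*o)
(-45258 + Y(157, 11))*(20365 + (Q*5 + 106)) = (-45258 + (-39 - 3*11))*(20365 + (7*5 + 106)) = (-45258 + (-39 - 33))*(20365 + (35 + 106)) = (-45258 - 72)*(20365 + 141) = -45330*20506 = -929536980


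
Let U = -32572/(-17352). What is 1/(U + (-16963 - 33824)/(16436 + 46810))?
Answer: 22863429/24558181 ≈ 0.93099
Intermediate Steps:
U = 8143/4338 (U = -32572*(-1/17352) = 8143/4338 ≈ 1.8771)
1/(U + (-16963 - 33824)/(16436 + 46810)) = 1/(8143/4338 + (-16963 - 33824)/(16436 + 46810)) = 1/(8143/4338 - 50787/63246) = 1/(8143/4338 - 50787*1/63246) = 1/(8143/4338 - 16929/21082) = 1/(24558181/22863429) = 22863429/24558181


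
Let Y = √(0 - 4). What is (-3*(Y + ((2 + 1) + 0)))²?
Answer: 45 + 108*I ≈ 45.0 + 108.0*I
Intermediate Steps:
Y = 2*I (Y = √(-4) = 2*I ≈ 2.0*I)
(-3*(Y + ((2 + 1) + 0)))² = (-3*(2*I + ((2 + 1) + 0)))² = (-3*(2*I + (3 + 0)))² = (-3*(2*I + 3))² = (-3*(3 + 2*I))² = (-9 - 6*I)²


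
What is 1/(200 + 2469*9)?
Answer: 1/22421 ≈ 4.4601e-5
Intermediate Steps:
1/(200 + 2469*9) = 1/(200 + 22221) = 1/22421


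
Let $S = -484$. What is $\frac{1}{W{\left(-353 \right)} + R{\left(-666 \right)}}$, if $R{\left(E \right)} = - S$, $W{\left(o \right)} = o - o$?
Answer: $\frac{1}{484} \approx 0.0020661$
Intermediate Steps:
$W{\left(o \right)} = 0$
$R{\left(E \right)} = 484$ ($R{\left(E \right)} = \left(-1\right) \left(-484\right) = 484$)
$\frac{1}{W{\left(-353 \right)} + R{\left(-666 \right)}} = \frac{1}{0 + 484} = \frac{1}{484}$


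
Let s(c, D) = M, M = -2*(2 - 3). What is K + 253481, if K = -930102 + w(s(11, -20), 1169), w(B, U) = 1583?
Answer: -675038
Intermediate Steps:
M = 2 (M = -2*(-1) = 2)
s(c, D) = 2
K = -928519 (K = -930102 + 1583 = -928519)
K + 253481 = -928519 + 253481 = -675038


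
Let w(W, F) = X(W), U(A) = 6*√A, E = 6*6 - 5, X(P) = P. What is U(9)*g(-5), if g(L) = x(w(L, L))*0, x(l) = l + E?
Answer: 0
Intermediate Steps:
E = 31 (E = 36 - 5 = 31)
w(W, F) = W
x(l) = 31 + l (x(l) = l + 31 = 31 + l)
g(L) = 0 (g(L) = (31 + L)*0 = 0)
U(9)*g(-5) = (6*√9)*0 = (6*3)*0 = 18*0 = 0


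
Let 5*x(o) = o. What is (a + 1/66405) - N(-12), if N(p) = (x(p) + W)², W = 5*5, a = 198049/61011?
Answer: -3426932780233/6752392425 ≈ -507.51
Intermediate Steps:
a = 198049/61011 (a = 198049*(1/61011) = 198049/61011 ≈ 3.2461)
W = 25
x(o) = o/5
N(p) = (25 + p/5)² (N(p) = (p/5 + 25)² = (25 + p/5)²)
(a + 1/66405) - N(-12) = (198049/61011 + 1/66405) - (125 - 12)²/25 = (198049/61011 + 1/66405) - 113²/25 = 4383834952/1350478485 - 12769/25 = -3426932780233/6752392425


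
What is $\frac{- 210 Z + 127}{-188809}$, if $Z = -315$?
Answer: $- \frac{66277}{188809} \approx -0.35103$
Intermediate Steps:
$\frac{- 210 Z + 127}{-188809} = \frac{\left(-210\right) \left(-315\right) + 127}{-188809} = \left(66150 + 127\right) \left(- \frac{1}{188809}\right) = 66277 \left(- \frac{1}{188809}\right) = - \frac{66277}{188809}$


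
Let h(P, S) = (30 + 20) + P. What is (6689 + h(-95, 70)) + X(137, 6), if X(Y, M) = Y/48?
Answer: 319049/48 ≈ 6646.9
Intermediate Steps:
X(Y, M) = Y/48 (X(Y, M) = Y*(1/48) = Y/48)
h(P, S) = 50 + P
(6689 + h(-95, 70)) + X(137, 6) = (6689 + (50 - 95)) + (1/48)*137 = (6689 - 45) + 137/48 = 6644 + 137/48 = 319049/48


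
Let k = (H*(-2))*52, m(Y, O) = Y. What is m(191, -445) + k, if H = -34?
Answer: 3727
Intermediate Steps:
k = 3536 (k = -34*(-2)*52 = 68*52 = 3536)
m(191, -445) + k = 191 + 3536 = 3727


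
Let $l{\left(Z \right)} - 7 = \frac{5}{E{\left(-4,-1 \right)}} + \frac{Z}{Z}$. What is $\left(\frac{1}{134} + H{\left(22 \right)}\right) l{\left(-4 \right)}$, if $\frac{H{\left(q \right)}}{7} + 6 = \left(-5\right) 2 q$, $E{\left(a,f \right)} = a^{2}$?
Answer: $- \frac{28194271}{2144} \approx -13150.0$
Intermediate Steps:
$H{\left(q \right)} = -42 - 70 q$ ($H{\left(q \right)} = -42 + 7 \left(-5\right) 2 q = -42 + 7 \left(- 10 q\right) = -42 - 70 q$)
$l{\left(Z \right)} = \frac{133}{16}$ ($l{\left(Z \right)} = 7 + \left(\frac{5}{\left(-4\right)^{2}} + \frac{Z}{Z}\right) = 7 + \left(\frac{5}{16} + 1\right) = 7 + \frac{21}{16} = \frac{133}{16}$)
$\left(\frac{1}{134} + H{\left(22 \right)}\right) l{\left(-4 \right)} = \left(\frac{1}{134} - 1582\right) \frac{133}{16} = \left(- \frac{211987}{134}\right) \frac{133}{16} = - \frac{28194271}{2144}$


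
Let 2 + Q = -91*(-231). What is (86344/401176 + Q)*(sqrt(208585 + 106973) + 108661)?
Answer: 114534190725346/50147 + 3162151758*sqrt(35062)/50147 ≈ 2.2958e+9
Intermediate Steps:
Q = 21019 (Q = -2 - 91*(-231) = -2 + 21021 = 21019)
(86344/401176 + Q)*(sqrt(208585 + 106973) + 108661) = (86344/401176 + 21019)*(sqrt(208585 + 106973) + 108661) = (86344*(1/401176) + 21019)*(sqrt(315558) + 108661) = (10793/50147 + 21019)*(3*sqrt(35062) + 108661) = 1054050586*(108661 + 3*sqrt(35062))/50147 = 114534190725346/50147 + 3162151758*sqrt(35062)/50147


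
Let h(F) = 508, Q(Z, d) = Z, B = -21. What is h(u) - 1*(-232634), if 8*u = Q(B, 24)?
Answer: 233142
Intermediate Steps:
u = -21/8 (u = (⅛)*(-21) = -21/8 ≈ -2.6250)
h(u) - 1*(-232634) = 508 - 1*(-232634) = 508 + 232634 = 233142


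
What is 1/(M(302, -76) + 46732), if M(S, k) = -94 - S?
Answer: 1/46336 ≈ 2.1581e-5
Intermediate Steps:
1/(M(302, -76) + 46732) = 1/((-94 - 1*302) + 46732) = 1/((-94 - 302) + 46732) = 1/(-396 + 46732) = 1/46336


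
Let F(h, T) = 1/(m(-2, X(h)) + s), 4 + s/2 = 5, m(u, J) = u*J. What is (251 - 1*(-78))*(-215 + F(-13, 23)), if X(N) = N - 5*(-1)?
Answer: -1272901/18 ≈ -70717.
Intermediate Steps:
X(N) = 5 + N (X(N) = N + 5 = 5 + N)
m(u, J) = J*u
s = 2 (s = -8 + 2*5 = -8 + 10 = 2)
F(h, T) = 1/(-8 - 2*h) (F(h, T) = 1/((5 + h)*(-2) + 2) = 1/((-10 - 2*h) + 2) = 1/(-8 - 2*h))
(251 - 1*(-78))*(-215 + F(-13, 23)) = (251 - 1*(-78))*(-215 + 1/(2*(-4 - 1*(-13)))) = (251 + 78)*(-215 + 1/(2*(-4 + 13))) = 329*(-215 + (½)/9) = 329*(-215 + (½)*(⅑)) = 329*(-215 + 1/18) = 329*(-3869/18) = -1272901/18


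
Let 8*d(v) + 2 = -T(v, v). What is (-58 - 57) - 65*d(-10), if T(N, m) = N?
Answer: -180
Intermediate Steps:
d(v) = -1/4 - v/8 (d(v) = -1/4 + (-v)/8 = -1/4 - v/8)
(-58 - 57) - 65*d(-10) = (-58 - 57) - 65*(-1/4 - 1/8*(-10)) = -115 - 65*(-1/4 + 5/4) = -115 - 65*1 = -115 - 65 = -180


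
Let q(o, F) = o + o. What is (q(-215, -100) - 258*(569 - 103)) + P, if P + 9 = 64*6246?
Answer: 279077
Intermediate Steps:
q(o, F) = 2*o
P = 399735 (P = -9 + 64*6246 = -9 + 399744 = 399735)
(q(-215, -100) - 258*(569 - 103)) + P = (2*(-215) - 258*(569 - 103)) + 399735 = (-430 - 258*466) + 399735 = (-430 - 120228) + 399735 = -120658 + 399735 = 279077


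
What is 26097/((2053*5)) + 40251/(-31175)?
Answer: 80079492/64002275 ≈ 1.2512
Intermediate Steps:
26097/((2053*5)) + 40251/(-31175) = 26097/10265 + 40251*(-1/31175) = 26097*(1/10265) - 40251/31175 = 26097/10265 - 40251/31175 = 80079492/64002275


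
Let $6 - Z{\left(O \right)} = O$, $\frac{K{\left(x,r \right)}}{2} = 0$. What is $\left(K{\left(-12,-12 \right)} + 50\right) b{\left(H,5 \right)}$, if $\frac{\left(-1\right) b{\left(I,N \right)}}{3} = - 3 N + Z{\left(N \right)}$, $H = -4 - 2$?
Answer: $2100$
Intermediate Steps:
$H = -6$
$K{\left(x,r \right)} = 0$ ($K{\left(x,r \right)} = 2 \cdot 0 = 0$)
$Z{\left(O \right)} = 6 - O$
$b{\left(I,N \right)} = -18 + 12 N$ ($b{\left(I,N \right)} = - 3 \left(- 3 N - \left(-6 + N\right)\right) = - 3 \left(6 - 4 N\right) = -18 + 12 N$)
$\left(K{\left(-12,-12 \right)} + 50\right) b{\left(H,5 \right)} = \left(0 + 50\right) \left(-18 + 12 \cdot 5\right) = 50 \left(-18 + 60\right) = 50 \cdot 42 = 2100$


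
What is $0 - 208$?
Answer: $-208$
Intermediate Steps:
$0 - 208 = -208$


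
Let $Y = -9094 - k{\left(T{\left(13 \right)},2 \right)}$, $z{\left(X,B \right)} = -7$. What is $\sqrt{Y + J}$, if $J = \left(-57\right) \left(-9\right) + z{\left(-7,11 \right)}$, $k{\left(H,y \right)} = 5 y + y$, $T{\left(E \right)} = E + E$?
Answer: $10 i \sqrt{86} \approx 92.736 i$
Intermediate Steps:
$T{\left(E \right)} = 2 E$
$k{\left(H,y \right)} = 6 y$
$J = 506$ ($J = \left(-57\right) \left(-9\right) - 7 = 513 - 7 = 506$)
$Y = -9106$ ($Y = -9094 - 6 \cdot 2 = -9094 - 12 = -9106$)
$\sqrt{Y + J} = \sqrt{-9106 + 506} = \sqrt{-8600} = 10 i \sqrt{86}$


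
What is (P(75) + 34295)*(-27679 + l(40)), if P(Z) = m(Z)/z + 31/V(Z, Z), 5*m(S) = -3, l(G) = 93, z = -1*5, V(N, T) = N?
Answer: -14191148738/15 ≈ -9.4608e+8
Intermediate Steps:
z = -5
m(S) = -⅗ (m(S) = (⅕)*(-3) = -⅗)
P(Z) = 3/25 + 31/Z (P(Z) = -⅗/(-5) + 31/Z = -⅗*(-⅕) + 31/Z = 3/25 + 31/Z)
(P(75) + 34295)*(-27679 + l(40)) = ((3/25 + 31/75) + 34295)*(-27679 + 93) = ((3/25 + 31*(1/75)) + 34295)*(-27586) = ((3/25 + 31/75) + 34295)*(-27586) = (8/15 + 34295)*(-27586) = (514433/15)*(-27586) = -14191148738/15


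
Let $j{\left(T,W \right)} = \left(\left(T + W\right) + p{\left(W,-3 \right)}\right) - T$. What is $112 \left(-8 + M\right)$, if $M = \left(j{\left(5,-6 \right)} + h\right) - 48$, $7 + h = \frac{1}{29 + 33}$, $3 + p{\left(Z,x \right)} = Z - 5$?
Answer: $- \frac{288120}{31} \approx -9294.2$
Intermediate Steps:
$p{\left(Z,x \right)} = -8 + Z$ ($p{\left(Z,x \right)} = -3 + \left(Z - 5\right) = -3 + \left(-5 + Z\right) = -8 + Z$)
$j{\left(T,W \right)} = -8 + 2 W$ ($j{\left(T,W \right)} = \left(\left(T + W\right) + \left(-8 + W\right)\right) - T = \left(-8 + T + 2 W\right) - T = -8 + 2 W$)
$h = - \frac{433}{62}$ ($h = -7 + \frac{1}{29 + 33} = -7 + \frac{1}{62} = - \frac{433}{62} \approx -6.9839$)
$M = - \frac{4649}{62}$ ($M = \left(\left(-8 + 2 \left(-6\right)\right) - \frac{433}{62}\right) - 48 = \left(\left(-8 - 12\right) - \frac{433}{62}\right) - 48 = \left(-20 - \frac{433}{62}\right) - 48 = - \frac{1673}{62} - 48 = - \frac{4649}{62} \approx -74.984$)
$112 \left(-8 + M\right) = 112 \left(-8 - \frac{4649}{62}\right) = 112 \left(- \frac{5145}{62}\right) = - \frac{288120}{31}$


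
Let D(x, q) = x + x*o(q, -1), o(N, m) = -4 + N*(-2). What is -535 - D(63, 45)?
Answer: 5324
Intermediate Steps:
o(N, m) = -4 - 2*N
D(x, q) = x + x*(-4 - 2*q)
-535 - D(63, 45) = -535 - (-1)*63*(3 + 2*45) = -535 - (-1)*63*(3 + 90) = -535 - (-1)*63*93 = -535 - 1*(-5859) = -535 + 5859 = 5324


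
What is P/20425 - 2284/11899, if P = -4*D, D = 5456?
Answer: -306334476/243037075 ≈ -1.2604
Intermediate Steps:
P = -21824 (P = -4*5456 = -21824)
P/20425 - 2284/11899 = -21824/20425 - 2284/11899 = -306334476/243037075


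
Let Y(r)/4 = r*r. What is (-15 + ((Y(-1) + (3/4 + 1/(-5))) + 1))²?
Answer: 35721/400 ≈ 89.302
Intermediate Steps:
Y(r) = 4*r² (Y(r) = 4*(r*r) = 4*r²)
(-15 + ((Y(-1) + (3/4 + 1/(-5))) + 1))² = (-15 + ((4*(-1)² + (3/4 + 1/(-5))) + 1))² = (-15 + ((4*1 + (3*(¼) + 1*(-⅕))) + 1))² = (-15 + ((4 + (¾ - ⅕)) + 1))² = (-15 + ((4 + 11/20) + 1))² = (-15 + (91/20 + 1))² = (-15 + 111/20)² = (-189/20)² = 35721/400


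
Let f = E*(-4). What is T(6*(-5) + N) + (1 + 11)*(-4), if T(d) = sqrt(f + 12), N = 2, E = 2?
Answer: -46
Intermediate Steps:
f = -8 (f = 2*(-4) = -8)
T(d) = 2 (T(d) = sqrt(-8 + 12) = sqrt(4) = 2)
T(6*(-5) + N) + (1 + 11)*(-4) = 2 + (1 + 11)*(-4) = 2 + 12*(-4) = 2 - 48 = -46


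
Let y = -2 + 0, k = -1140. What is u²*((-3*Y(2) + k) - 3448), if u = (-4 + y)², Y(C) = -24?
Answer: -5852736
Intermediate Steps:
y = -2
u = 36 (u = (-4 - 2)² = (-6)² = 36)
u²*((-3*Y(2) + k) - 3448) = 36²*((-3*(-24) - 1140) - 3448) = 1296*((72 - 1140) - 3448) = 1296*(-1068 - 3448) = 1296*(-4516) = -5852736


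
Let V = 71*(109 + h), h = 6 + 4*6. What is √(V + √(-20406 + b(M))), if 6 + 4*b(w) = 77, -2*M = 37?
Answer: √(39476 + 2*I*√81553)/2 ≈ 99.345 + 0.71864*I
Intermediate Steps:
M = -37/2 (M = -½*37 = -37/2 ≈ -18.500)
h = 30 (h = 6 + 24 = 30)
b(w) = 71/4 (b(w) = -3/2 + (¼)*77 = -3/2 + 77/4 = 71/4)
V = 9869 (V = 71*(109 + 30) = 71*139 = 9869)
√(V + √(-20406 + b(M))) = √(9869 + √(-20406 + 71/4)) = √(9869 + √(-81553/4)) = √(9869 + I*√81553/2)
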